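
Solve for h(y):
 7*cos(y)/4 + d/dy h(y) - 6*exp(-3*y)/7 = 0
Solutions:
 h(y) = C1 - 7*sin(y)/4 - 2*exp(-3*y)/7


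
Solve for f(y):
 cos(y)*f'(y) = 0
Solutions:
 f(y) = C1


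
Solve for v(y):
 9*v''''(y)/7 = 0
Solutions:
 v(y) = C1 + C2*y + C3*y^2 + C4*y^3


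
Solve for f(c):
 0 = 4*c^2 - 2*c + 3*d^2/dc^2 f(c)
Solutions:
 f(c) = C1 + C2*c - c^4/9 + c^3/9


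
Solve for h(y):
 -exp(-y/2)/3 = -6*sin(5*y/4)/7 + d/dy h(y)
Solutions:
 h(y) = C1 - 24*cos(5*y/4)/35 + 2*exp(-y/2)/3


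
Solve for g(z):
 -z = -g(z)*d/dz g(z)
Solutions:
 g(z) = -sqrt(C1 + z^2)
 g(z) = sqrt(C1 + z^2)


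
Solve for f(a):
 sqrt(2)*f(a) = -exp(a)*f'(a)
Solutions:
 f(a) = C1*exp(sqrt(2)*exp(-a))


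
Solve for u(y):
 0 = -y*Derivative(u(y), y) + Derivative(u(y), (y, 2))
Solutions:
 u(y) = C1 + C2*erfi(sqrt(2)*y/2)


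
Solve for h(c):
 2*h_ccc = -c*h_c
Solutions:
 h(c) = C1 + Integral(C2*airyai(-2^(2/3)*c/2) + C3*airybi(-2^(2/3)*c/2), c)


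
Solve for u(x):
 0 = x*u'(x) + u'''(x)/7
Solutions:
 u(x) = C1 + Integral(C2*airyai(-7^(1/3)*x) + C3*airybi(-7^(1/3)*x), x)


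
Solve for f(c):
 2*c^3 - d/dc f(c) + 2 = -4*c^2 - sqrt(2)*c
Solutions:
 f(c) = C1 + c^4/2 + 4*c^3/3 + sqrt(2)*c^2/2 + 2*c


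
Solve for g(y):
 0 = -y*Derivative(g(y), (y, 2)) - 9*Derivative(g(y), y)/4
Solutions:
 g(y) = C1 + C2/y^(5/4)


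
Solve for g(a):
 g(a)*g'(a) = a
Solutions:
 g(a) = -sqrt(C1 + a^2)
 g(a) = sqrt(C1 + a^2)


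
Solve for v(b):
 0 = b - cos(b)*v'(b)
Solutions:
 v(b) = C1 + Integral(b/cos(b), b)


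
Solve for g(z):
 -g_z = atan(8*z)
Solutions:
 g(z) = C1 - z*atan(8*z) + log(64*z^2 + 1)/16


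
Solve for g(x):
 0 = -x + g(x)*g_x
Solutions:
 g(x) = -sqrt(C1 + x^2)
 g(x) = sqrt(C1 + x^2)


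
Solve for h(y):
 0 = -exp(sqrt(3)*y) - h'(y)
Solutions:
 h(y) = C1 - sqrt(3)*exp(sqrt(3)*y)/3


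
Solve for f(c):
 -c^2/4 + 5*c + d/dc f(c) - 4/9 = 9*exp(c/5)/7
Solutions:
 f(c) = C1 + c^3/12 - 5*c^2/2 + 4*c/9 + 45*exp(c/5)/7


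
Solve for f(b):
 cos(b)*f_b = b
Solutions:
 f(b) = C1 + Integral(b/cos(b), b)


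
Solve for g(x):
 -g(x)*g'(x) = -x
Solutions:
 g(x) = -sqrt(C1 + x^2)
 g(x) = sqrt(C1 + x^2)


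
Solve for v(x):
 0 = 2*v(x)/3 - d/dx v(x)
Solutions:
 v(x) = C1*exp(2*x/3)


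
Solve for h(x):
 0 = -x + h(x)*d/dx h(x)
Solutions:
 h(x) = -sqrt(C1 + x^2)
 h(x) = sqrt(C1 + x^2)


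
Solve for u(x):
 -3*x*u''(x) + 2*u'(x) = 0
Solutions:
 u(x) = C1 + C2*x^(5/3)


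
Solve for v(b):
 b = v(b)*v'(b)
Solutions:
 v(b) = -sqrt(C1 + b^2)
 v(b) = sqrt(C1 + b^2)


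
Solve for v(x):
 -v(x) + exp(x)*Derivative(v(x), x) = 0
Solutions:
 v(x) = C1*exp(-exp(-x))


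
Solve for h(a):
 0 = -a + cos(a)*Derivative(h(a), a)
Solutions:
 h(a) = C1 + Integral(a/cos(a), a)


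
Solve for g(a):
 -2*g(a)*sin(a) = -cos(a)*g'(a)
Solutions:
 g(a) = C1/cos(a)^2


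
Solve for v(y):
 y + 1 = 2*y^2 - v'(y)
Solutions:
 v(y) = C1 + 2*y^3/3 - y^2/2 - y


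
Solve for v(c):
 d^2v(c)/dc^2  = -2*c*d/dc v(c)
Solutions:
 v(c) = C1 + C2*erf(c)


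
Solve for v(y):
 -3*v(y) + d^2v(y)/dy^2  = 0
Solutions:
 v(y) = C1*exp(-sqrt(3)*y) + C2*exp(sqrt(3)*y)


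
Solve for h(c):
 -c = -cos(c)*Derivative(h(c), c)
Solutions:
 h(c) = C1 + Integral(c/cos(c), c)


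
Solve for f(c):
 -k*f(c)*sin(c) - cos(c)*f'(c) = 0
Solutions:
 f(c) = C1*exp(k*log(cos(c)))


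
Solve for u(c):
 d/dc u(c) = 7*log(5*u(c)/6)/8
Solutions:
 -8*Integral(1/(log(_y) - log(6) + log(5)), (_y, u(c)))/7 = C1 - c


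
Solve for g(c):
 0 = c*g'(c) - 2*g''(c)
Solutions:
 g(c) = C1 + C2*erfi(c/2)


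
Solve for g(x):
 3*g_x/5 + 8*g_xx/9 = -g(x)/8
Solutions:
 g(x) = (C1*sin(3*sqrt(19)*x/80) + C2*cos(3*sqrt(19)*x/80))*exp(-27*x/80)


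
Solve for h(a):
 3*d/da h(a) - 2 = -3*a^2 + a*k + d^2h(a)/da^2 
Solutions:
 h(a) = C1 + C2*exp(3*a) - a^3/3 + a^2*k/6 - a^2/3 + a*k/9 + 4*a/9


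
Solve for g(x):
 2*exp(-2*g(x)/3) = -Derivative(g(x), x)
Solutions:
 g(x) = 3*log(-sqrt(C1 - 2*x)) - 3*log(3) + 3*log(6)/2
 g(x) = 3*log(C1 - 2*x)/2 - 3*log(3) + 3*log(6)/2


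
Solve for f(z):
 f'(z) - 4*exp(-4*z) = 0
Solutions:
 f(z) = C1 - exp(-4*z)


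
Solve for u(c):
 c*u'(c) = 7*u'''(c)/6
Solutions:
 u(c) = C1 + Integral(C2*airyai(6^(1/3)*7^(2/3)*c/7) + C3*airybi(6^(1/3)*7^(2/3)*c/7), c)


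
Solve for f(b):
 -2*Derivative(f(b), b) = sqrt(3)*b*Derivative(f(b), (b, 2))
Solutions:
 f(b) = C1 + C2*b^(1 - 2*sqrt(3)/3)


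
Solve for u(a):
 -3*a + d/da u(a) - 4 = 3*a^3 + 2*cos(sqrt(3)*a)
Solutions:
 u(a) = C1 + 3*a^4/4 + 3*a^2/2 + 4*a + 2*sqrt(3)*sin(sqrt(3)*a)/3


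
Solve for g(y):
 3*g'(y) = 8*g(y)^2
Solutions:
 g(y) = -3/(C1 + 8*y)


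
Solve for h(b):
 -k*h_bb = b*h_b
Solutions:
 h(b) = C1 + C2*sqrt(k)*erf(sqrt(2)*b*sqrt(1/k)/2)


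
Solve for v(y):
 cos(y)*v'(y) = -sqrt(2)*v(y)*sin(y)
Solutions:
 v(y) = C1*cos(y)^(sqrt(2))


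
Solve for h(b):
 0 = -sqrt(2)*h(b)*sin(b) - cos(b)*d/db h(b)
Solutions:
 h(b) = C1*cos(b)^(sqrt(2))


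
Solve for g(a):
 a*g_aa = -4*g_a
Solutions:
 g(a) = C1 + C2/a^3


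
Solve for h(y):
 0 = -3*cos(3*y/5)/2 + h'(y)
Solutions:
 h(y) = C1 + 5*sin(3*y/5)/2


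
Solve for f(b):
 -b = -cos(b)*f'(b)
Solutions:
 f(b) = C1 + Integral(b/cos(b), b)


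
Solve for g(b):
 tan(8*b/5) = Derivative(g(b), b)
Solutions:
 g(b) = C1 - 5*log(cos(8*b/5))/8


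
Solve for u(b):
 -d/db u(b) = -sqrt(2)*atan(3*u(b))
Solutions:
 Integral(1/atan(3*_y), (_y, u(b))) = C1 + sqrt(2)*b


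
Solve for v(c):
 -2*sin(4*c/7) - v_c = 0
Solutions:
 v(c) = C1 + 7*cos(4*c/7)/2


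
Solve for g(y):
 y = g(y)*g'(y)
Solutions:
 g(y) = -sqrt(C1 + y^2)
 g(y) = sqrt(C1 + y^2)


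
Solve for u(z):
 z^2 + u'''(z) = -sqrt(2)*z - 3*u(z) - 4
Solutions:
 u(z) = C3*exp(-3^(1/3)*z) - z^2/3 - sqrt(2)*z/3 + (C1*sin(3^(5/6)*z/2) + C2*cos(3^(5/6)*z/2))*exp(3^(1/3)*z/2) - 4/3


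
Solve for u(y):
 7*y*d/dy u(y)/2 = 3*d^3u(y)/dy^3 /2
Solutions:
 u(y) = C1 + Integral(C2*airyai(3^(2/3)*7^(1/3)*y/3) + C3*airybi(3^(2/3)*7^(1/3)*y/3), y)


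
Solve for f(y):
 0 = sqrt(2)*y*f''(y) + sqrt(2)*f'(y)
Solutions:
 f(y) = C1 + C2*log(y)


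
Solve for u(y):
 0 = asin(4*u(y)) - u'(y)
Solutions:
 Integral(1/asin(4*_y), (_y, u(y))) = C1 + y


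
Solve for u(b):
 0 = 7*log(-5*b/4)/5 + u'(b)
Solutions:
 u(b) = C1 - 7*b*log(-b)/5 + 7*b*(-log(5) + 1 + 2*log(2))/5


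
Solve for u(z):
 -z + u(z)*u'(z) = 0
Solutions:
 u(z) = -sqrt(C1 + z^2)
 u(z) = sqrt(C1 + z^2)


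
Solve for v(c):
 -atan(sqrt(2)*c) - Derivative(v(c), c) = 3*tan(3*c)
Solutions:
 v(c) = C1 - c*atan(sqrt(2)*c) + sqrt(2)*log(2*c^2 + 1)/4 + log(cos(3*c))


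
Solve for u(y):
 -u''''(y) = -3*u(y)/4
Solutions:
 u(y) = C1*exp(-sqrt(2)*3^(1/4)*y/2) + C2*exp(sqrt(2)*3^(1/4)*y/2) + C3*sin(sqrt(2)*3^(1/4)*y/2) + C4*cos(sqrt(2)*3^(1/4)*y/2)


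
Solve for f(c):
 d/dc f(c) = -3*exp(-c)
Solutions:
 f(c) = C1 + 3*exp(-c)


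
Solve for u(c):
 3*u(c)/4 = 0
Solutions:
 u(c) = 0


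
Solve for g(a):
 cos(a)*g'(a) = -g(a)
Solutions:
 g(a) = C1*sqrt(sin(a) - 1)/sqrt(sin(a) + 1)


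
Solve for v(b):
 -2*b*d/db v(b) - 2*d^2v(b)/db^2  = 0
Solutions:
 v(b) = C1 + C2*erf(sqrt(2)*b/2)


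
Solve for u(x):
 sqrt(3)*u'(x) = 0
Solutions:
 u(x) = C1


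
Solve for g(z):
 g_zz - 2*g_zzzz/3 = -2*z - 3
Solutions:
 g(z) = C1 + C2*z + C3*exp(-sqrt(6)*z/2) + C4*exp(sqrt(6)*z/2) - z^3/3 - 3*z^2/2


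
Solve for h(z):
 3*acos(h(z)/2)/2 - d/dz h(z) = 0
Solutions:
 Integral(1/acos(_y/2), (_y, h(z))) = C1 + 3*z/2


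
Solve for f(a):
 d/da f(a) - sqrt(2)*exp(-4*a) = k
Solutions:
 f(a) = C1 + a*k - sqrt(2)*exp(-4*a)/4


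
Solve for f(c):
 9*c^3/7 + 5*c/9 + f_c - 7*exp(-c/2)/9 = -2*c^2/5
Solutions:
 f(c) = C1 - 9*c^4/28 - 2*c^3/15 - 5*c^2/18 - 14*exp(-c/2)/9


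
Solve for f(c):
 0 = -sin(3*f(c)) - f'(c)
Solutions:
 f(c) = -acos((-C1 - exp(6*c))/(C1 - exp(6*c)))/3 + 2*pi/3
 f(c) = acos((-C1 - exp(6*c))/(C1 - exp(6*c)))/3


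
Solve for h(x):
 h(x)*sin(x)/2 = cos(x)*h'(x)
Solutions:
 h(x) = C1/sqrt(cos(x))


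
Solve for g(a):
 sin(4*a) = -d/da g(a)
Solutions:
 g(a) = C1 + cos(4*a)/4


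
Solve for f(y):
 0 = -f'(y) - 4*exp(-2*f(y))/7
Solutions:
 f(y) = log(-sqrt(C1 - 56*y)) - log(7)
 f(y) = log(C1 - 56*y)/2 - log(7)


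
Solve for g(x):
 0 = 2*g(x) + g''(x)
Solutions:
 g(x) = C1*sin(sqrt(2)*x) + C2*cos(sqrt(2)*x)


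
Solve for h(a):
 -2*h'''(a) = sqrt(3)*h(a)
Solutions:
 h(a) = C3*exp(-2^(2/3)*3^(1/6)*a/2) + (C1*sin(6^(2/3)*a/4) + C2*cos(6^(2/3)*a/4))*exp(2^(2/3)*3^(1/6)*a/4)


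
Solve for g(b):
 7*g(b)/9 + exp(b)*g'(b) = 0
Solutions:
 g(b) = C1*exp(7*exp(-b)/9)


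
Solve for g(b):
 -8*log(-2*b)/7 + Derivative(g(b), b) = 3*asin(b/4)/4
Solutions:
 g(b) = C1 + 8*b*log(-b)/7 + 3*b*asin(b/4)/4 - 8*b/7 + 8*b*log(2)/7 + 3*sqrt(16 - b^2)/4


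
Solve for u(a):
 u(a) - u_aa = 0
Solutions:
 u(a) = C1*exp(-a) + C2*exp(a)


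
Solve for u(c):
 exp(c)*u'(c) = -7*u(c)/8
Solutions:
 u(c) = C1*exp(7*exp(-c)/8)


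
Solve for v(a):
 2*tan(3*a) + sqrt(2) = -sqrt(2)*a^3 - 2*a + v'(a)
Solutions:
 v(a) = C1 + sqrt(2)*a^4/4 + a^2 + sqrt(2)*a - 2*log(cos(3*a))/3


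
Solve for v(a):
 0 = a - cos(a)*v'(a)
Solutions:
 v(a) = C1 + Integral(a/cos(a), a)


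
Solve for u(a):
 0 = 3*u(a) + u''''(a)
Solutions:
 u(a) = (C1*sin(sqrt(2)*3^(1/4)*a/2) + C2*cos(sqrt(2)*3^(1/4)*a/2))*exp(-sqrt(2)*3^(1/4)*a/2) + (C3*sin(sqrt(2)*3^(1/4)*a/2) + C4*cos(sqrt(2)*3^(1/4)*a/2))*exp(sqrt(2)*3^(1/4)*a/2)


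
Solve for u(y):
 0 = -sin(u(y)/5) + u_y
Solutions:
 -y + 5*log(cos(u(y)/5) - 1)/2 - 5*log(cos(u(y)/5) + 1)/2 = C1


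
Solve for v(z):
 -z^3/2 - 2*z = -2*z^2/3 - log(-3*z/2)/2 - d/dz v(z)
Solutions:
 v(z) = C1 + z^4/8 - 2*z^3/9 + z^2 - z*log(-z)/2 + z*(-log(3) + 1/2 + log(6)/2)


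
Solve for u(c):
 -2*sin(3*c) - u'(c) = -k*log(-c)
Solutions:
 u(c) = C1 + c*k*(log(-c) - 1) + 2*cos(3*c)/3


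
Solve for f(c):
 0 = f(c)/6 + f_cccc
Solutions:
 f(c) = (C1*sin(2^(1/4)*3^(3/4)*c/6) + C2*cos(2^(1/4)*3^(3/4)*c/6))*exp(-2^(1/4)*3^(3/4)*c/6) + (C3*sin(2^(1/4)*3^(3/4)*c/6) + C4*cos(2^(1/4)*3^(3/4)*c/6))*exp(2^(1/4)*3^(3/4)*c/6)


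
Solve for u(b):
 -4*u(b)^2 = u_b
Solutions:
 u(b) = 1/(C1 + 4*b)


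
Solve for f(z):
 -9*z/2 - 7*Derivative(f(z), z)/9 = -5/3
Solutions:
 f(z) = C1 - 81*z^2/28 + 15*z/7


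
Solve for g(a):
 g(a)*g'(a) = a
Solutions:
 g(a) = -sqrt(C1 + a^2)
 g(a) = sqrt(C1 + a^2)


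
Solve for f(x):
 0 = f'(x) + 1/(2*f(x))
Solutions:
 f(x) = -sqrt(C1 - x)
 f(x) = sqrt(C1 - x)


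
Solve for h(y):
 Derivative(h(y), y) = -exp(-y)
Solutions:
 h(y) = C1 + exp(-y)


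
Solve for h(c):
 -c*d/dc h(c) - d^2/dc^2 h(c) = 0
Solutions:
 h(c) = C1 + C2*erf(sqrt(2)*c/2)


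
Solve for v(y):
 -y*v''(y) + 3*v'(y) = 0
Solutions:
 v(y) = C1 + C2*y^4


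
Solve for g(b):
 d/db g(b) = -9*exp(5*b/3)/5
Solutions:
 g(b) = C1 - 27*exp(5*b/3)/25


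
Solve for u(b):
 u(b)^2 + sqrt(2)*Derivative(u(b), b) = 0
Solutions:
 u(b) = 2/(C1 + sqrt(2)*b)


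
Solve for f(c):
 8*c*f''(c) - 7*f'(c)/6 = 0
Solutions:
 f(c) = C1 + C2*c^(55/48)


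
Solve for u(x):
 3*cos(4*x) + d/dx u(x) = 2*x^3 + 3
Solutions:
 u(x) = C1 + x^4/2 + 3*x - 3*sin(4*x)/4


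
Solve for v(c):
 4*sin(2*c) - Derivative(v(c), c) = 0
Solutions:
 v(c) = C1 - 2*cos(2*c)


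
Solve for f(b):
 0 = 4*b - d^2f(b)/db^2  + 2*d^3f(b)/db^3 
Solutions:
 f(b) = C1 + C2*b + C3*exp(b/2) + 2*b^3/3 + 4*b^2


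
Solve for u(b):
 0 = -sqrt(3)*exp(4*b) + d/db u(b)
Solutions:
 u(b) = C1 + sqrt(3)*exp(4*b)/4


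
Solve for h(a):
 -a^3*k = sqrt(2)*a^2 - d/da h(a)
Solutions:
 h(a) = C1 + a^4*k/4 + sqrt(2)*a^3/3


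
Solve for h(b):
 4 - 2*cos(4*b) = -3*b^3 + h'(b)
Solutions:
 h(b) = C1 + 3*b^4/4 + 4*b - sin(4*b)/2


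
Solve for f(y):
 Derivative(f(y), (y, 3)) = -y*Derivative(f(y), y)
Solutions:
 f(y) = C1 + Integral(C2*airyai(-y) + C3*airybi(-y), y)


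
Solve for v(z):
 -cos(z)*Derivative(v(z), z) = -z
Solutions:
 v(z) = C1 + Integral(z/cos(z), z)


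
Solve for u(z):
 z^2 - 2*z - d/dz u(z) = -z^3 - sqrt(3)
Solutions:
 u(z) = C1 + z^4/4 + z^3/3 - z^2 + sqrt(3)*z


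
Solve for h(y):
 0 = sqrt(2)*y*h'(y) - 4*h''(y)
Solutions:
 h(y) = C1 + C2*erfi(2^(3/4)*y/4)


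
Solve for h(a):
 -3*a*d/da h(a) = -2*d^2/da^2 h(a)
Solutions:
 h(a) = C1 + C2*erfi(sqrt(3)*a/2)


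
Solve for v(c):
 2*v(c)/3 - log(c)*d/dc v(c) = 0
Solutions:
 v(c) = C1*exp(2*li(c)/3)


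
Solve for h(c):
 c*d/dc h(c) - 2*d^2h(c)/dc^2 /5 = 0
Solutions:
 h(c) = C1 + C2*erfi(sqrt(5)*c/2)


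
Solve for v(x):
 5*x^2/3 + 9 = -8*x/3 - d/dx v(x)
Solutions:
 v(x) = C1 - 5*x^3/9 - 4*x^2/3 - 9*x


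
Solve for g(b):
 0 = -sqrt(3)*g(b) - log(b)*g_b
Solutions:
 g(b) = C1*exp(-sqrt(3)*li(b))


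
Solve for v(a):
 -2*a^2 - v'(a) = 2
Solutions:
 v(a) = C1 - 2*a^3/3 - 2*a


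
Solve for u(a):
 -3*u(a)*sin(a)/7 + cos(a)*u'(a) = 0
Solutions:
 u(a) = C1/cos(a)^(3/7)


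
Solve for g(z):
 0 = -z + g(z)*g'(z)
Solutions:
 g(z) = -sqrt(C1 + z^2)
 g(z) = sqrt(C1 + z^2)


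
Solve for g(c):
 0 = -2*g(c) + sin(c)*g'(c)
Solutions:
 g(c) = C1*(cos(c) - 1)/(cos(c) + 1)


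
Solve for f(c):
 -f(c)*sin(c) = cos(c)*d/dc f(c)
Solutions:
 f(c) = C1*cos(c)


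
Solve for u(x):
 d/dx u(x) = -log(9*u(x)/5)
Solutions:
 Integral(1/(log(_y) - log(5) + 2*log(3)), (_y, u(x))) = C1 - x


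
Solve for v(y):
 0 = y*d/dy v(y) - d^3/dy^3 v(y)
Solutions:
 v(y) = C1 + Integral(C2*airyai(y) + C3*airybi(y), y)


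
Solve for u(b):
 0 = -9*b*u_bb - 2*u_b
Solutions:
 u(b) = C1 + C2*b^(7/9)


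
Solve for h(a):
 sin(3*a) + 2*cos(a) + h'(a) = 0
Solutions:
 h(a) = C1 - 2*sin(a) + cos(3*a)/3


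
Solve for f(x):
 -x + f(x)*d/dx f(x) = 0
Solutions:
 f(x) = -sqrt(C1 + x^2)
 f(x) = sqrt(C1 + x^2)


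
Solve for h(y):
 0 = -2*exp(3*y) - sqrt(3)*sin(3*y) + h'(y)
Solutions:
 h(y) = C1 + 2*exp(3*y)/3 - sqrt(3)*cos(3*y)/3


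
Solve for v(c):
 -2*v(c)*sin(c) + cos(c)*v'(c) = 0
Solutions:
 v(c) = C1/cos(c)^2


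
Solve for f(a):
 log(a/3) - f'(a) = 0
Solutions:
 f(a) = C1 + a*log(a) - a*log(3) - a


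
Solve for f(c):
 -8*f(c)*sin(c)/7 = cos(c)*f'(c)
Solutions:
 f(c) = C1*cos(c)^(8/7)


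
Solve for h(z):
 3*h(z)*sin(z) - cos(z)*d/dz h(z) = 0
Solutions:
 h(z) = C1/cos(z)^3


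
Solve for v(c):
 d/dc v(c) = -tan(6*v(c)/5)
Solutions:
 v(c) = -5*asin(C1*exp(-6*c/5))/6 + 5*pi/6
 v(c) = 5*asin(C1*exp(-6*c/5))/6


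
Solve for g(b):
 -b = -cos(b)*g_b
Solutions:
 g(b) = C1 + Integral(b/cos(b), b)


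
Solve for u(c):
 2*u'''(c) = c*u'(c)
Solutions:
 u(c) = C1 + Integral(C2*airyai(2^(2/3)*c/2) + C3*airybi(2^(2/3)*c/2), c)


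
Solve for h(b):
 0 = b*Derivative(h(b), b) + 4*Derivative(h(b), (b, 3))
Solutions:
 h(b) = C1 + Integral(C2*airyai(-2^(1/3)*b/2) + C3*airybi(-2^(1/3)*b/2), b)


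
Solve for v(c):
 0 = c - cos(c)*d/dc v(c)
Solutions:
 v(c) = C1 + Integral(c/cos(c), c)


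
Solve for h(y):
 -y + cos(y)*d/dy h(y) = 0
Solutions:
 h(y) = C1 + Integral(y/cos(y), y)


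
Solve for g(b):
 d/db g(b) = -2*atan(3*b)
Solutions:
 g(b) = C1 - 2*b*atan(3*b) + log(9*b^2 + 1)/3


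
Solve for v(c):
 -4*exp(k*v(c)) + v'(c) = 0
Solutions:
 v(c) = Piecewise((log(-1/(C1*k + 4*c*k))/k, Ne(k, 0)), (nan, True))
 v(c) = Piecewise((C1 + 4*c, Eq(k, 0)), (nan, True))


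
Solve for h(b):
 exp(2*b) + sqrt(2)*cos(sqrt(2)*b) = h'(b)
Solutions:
 h(b) = C1 + exp(2*b)/2 + sin(sqrt(2)*b)


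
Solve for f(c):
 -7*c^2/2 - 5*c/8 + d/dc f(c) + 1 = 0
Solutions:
 f(c) = C1 + 7*c^3/6 + 5*c^2/16 - c


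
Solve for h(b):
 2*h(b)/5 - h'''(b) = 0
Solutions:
 h(b) = C3*exp(2^(1/3)*5^(2/3)*b/5) + (C1*sin(2^(1/3)*sqrt(3)*5^(2/3)*b/10) + C2*cos(2^(1/3)*sqrt(3)*5^(2/3)*b/10))*exp(-2^(1/3)*5^(2/3)*b/10)


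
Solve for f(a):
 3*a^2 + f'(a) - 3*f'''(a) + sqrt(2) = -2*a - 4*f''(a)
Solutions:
 f(a) = C1 + C2*exp(a*(2 - sqrt(7))/3) + C3*exp(a*(2 + sqrt(7))/3) - a^3 + 11*a^2 - 106*a - sqrt(2)*a


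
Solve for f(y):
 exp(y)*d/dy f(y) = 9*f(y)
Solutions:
 f(y) = C1*exp(-9*exp(-y))


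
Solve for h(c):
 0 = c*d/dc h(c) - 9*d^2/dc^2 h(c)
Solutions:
 h(c) = C1 + C2*erfi(sqrt(2)*c/6)


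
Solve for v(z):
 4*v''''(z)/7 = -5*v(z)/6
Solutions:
 v(z) = (C1*sin(2^(3/4)*945^(1/4)*z/12) + C2*cos(2^(3/4)*945^(1/4)*z/12))*exp(-2^(3/4)*945^(1/4)*z/12) + (C3*sin(2^(3/4)*945^(1/4)*z/12) + C4*cos(2^(3/4)*945^(1/4)*z/12))*exp(2^(3/4)*945^(1/4)*z/12)


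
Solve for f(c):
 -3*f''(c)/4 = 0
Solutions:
 f(c) = C1 + C2*c


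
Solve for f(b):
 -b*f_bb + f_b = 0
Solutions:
 f(b) = C1 + C2*b^2


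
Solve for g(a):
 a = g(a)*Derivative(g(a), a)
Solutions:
 g(a) = -sqrt(C1 + a^2)
 g(a) = sqrt(C1 + a^2)


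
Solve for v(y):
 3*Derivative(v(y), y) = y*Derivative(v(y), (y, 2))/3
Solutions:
 v(y) = C1 + C2*y^10


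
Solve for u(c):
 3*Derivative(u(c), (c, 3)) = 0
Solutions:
 u(c) = C1 + C2*c + C3*c^2


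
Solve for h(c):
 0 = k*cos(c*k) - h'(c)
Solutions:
 h(c) = C1 + sin(c*k)


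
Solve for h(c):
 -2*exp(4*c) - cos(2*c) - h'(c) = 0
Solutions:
 h(c) = C1 - exp(4*c)/2 - sin(2*c)/2


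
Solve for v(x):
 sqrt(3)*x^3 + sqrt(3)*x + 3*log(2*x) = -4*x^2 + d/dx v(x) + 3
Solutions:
 v(x) = C1 + sqrt(3)*x^4/4 + 4*x^3/3 + sqrt(3)*x^2/2 + 3*x*log(x) - 6*x + x*log(8)


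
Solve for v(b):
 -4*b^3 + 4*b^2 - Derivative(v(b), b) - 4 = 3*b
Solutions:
 v(b) = C1 - b^4 + 4*b^3/3 - 3*b^2/2 - 4*b


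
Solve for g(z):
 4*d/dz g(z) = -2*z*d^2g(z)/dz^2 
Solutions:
 g(z) = C1 + C2/z


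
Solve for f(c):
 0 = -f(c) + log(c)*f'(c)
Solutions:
 f(c) = C1*exp(li(c))


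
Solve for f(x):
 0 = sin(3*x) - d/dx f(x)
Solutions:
 f(x) = C1 - cos(3*x)/3


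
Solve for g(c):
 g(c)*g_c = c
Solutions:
 g(c) = -sqrt(C1 + c^2)
 g(c) = sqrt(C1 + c^2)


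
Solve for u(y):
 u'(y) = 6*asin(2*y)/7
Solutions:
 u(y) = C1 + 6*y*asin(2*y)/7 + 3*sqrt(1 - 4*y^2)/7


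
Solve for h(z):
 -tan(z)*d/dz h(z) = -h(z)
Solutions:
 h(z) = C1*sin(z)


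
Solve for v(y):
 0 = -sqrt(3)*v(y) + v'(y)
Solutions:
 v(y) = C1*exp(sqrt(3)*y)


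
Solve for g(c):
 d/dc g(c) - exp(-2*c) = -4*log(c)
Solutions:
 g(c) = C1 - 4*c*log(c) + 4*c - exp(-2*c)/2


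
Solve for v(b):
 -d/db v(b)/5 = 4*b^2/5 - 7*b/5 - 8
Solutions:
 v(b) = C1 - 4*b^3/3 + 7*b^2/2 + 40*b


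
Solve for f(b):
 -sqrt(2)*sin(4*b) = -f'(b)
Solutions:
 f(b) = C1 - sqrt(2)*cos(4*b)/4


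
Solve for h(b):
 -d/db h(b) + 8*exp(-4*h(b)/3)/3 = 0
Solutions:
 h(b) = 3*log(-I*(C1 + 32*b/9)^(1/4))
 h(b) = 3*log(I*(C1 + 32*b/9)^(1/4))
 h(b) = 3*log(-(C1 + 32*b/9)^(1/4))
 h(b) = 3*log(C1 + 32*b/9)/4


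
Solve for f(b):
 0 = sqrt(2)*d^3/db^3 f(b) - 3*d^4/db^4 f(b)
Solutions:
 f(b) = C1 + C2*b + C3*b^2 + C4*exp(sqrt(2)*b/3)


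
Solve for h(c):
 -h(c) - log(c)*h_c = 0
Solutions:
 h(c) = C1*exp(-li(c))


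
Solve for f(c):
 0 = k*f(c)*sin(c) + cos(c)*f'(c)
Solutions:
 f(c) = C1*exp(k*log(cos(c)))


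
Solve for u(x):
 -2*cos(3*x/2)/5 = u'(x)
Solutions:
 u(x) = C1 - 4*sin(3*x/2)/15


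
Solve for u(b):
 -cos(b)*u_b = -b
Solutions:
 u(b) = C1 + Integral(b/cos(b), b)


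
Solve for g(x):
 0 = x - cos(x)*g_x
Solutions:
 g(x) = C1 + Integral(x/cos(x), x)


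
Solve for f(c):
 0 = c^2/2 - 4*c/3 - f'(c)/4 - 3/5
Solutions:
 f(c) = C1 + 2*c^3/3 - 8*c^2/3 - 12*c/5


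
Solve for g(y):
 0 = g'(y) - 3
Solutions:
 g(y) = C1 + 3*y


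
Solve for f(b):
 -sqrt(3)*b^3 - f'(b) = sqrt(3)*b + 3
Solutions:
 f(b) = C1 - sqrt(3)*b^4/4 - sqrt(3)*b^2/2 - 3*b


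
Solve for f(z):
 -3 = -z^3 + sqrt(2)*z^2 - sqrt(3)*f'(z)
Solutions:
 f(z) = C1 - sqrt(3)*z^4/12 + sqrt(6)*z^3/9 + sqrt(3)*z


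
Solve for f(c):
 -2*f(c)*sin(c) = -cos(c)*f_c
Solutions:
 f(c) = C1/cos(c)^2


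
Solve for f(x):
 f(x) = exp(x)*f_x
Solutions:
 f(x) = C1*exp(-exp(-x))


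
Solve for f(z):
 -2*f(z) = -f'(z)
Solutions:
 f(z) = C1*exp(2*z)


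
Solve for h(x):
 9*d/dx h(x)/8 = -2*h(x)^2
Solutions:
 h(x) = 9/(C1 + 16*x)


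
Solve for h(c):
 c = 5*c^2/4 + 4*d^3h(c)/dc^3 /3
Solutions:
 h(c) = C1 + C2*c + C3*c^2 - c^5/64 + c^4/32


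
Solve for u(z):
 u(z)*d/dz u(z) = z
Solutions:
 u(z) = -sqrt(C1 + z^2)
 u(z) = sqrt(C1 + z^2)


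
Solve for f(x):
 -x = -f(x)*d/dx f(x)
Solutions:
 f(x) = -sqrt(C1 + x^2)
 f(x) = sqrt(C1 + x^2)


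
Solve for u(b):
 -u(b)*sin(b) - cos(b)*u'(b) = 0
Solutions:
 u(b) = C1*cos(b)


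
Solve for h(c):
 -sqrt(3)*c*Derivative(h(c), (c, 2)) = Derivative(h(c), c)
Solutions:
 h(c) = C1 + C2*c^(1 - sqrt(3)/3)


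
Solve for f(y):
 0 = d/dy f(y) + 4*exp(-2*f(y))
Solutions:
 f(y) = log(-sqrt(C1 - 8*y))
 f(y) = log(C1 - 8*y)/2


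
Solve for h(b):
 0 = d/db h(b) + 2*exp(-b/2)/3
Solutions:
 h(b) = C1 + 4*exp(-b/2)/3


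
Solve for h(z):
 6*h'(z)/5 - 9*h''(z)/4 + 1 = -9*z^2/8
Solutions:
 h(z) = C1 + C2*exp(8*z/15) - 5*z^3/16 - 225*z^2/128 - 11405*z/1536


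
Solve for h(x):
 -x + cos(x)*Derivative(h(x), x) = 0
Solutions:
 h(x) = C1 + Integral(x/cos(x), x)


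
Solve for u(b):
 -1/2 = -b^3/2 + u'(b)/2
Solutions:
 u(b) = C1 + b^4/4 - b


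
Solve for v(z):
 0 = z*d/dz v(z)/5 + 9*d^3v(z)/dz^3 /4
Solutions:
 v(z) = C1 + Integral(C2*airyai(-2^(2/3)*75^(1/3)*z/15) + C3*airybi(-2^(2/3)*75^(1/3)*z/15), z)


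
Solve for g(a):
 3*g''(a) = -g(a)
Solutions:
 g(a) = C1*sin(sqrt(3)*a/3) + C2*cos(sqrt(3)*a/3)


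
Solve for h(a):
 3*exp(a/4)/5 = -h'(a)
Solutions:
 h(a) = C1 - 12*exp(a/4)/5


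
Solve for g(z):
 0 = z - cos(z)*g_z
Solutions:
 g(z) = C1 + Integral(z/cos(z), z)


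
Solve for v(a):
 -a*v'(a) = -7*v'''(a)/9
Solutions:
 v(a) = C1 + Integral(C2*airyai(21^(2/3)*a/7) + C3*airybi(21^(2/3)*a/7), a)


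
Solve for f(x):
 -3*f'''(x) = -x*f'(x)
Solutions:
 f(x) = C1 + Integral(C2*airyai(3^(2/3)*x/3) + C3*airybi(3^(2/3)*x/3), x)


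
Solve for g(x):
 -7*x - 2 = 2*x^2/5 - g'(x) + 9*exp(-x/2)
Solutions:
 g(x) = C1 + 2*x^3/15 + 7*x^2/2 + 2*x - 18*exp(-x/2)


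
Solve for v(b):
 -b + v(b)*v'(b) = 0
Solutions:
 v(b) = -sqrt(C1 + b^2)
 v(b) = sqrt(C1 + b^2)


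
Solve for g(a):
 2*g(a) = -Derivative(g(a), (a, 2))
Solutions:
 g(a) = C1*sin(sqrt(2)*a) + C2*cos(sqrt(2)*a)


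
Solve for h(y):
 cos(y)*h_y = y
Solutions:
 h(y) = C1 + Integral(y/cos(y), y)


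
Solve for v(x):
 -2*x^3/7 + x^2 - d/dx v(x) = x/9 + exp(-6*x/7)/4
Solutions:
 v(x) = C1 - x^4/14 + x^3/3 - x^2/18 + 7*exp(-6*x/7)/24


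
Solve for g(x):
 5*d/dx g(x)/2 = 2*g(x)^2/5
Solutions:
 g(x) = -25/(C1 + 4*x)


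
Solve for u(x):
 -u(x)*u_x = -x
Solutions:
 u(x) = -sqrt(C1 + x^2)
 u(x) = sqrt(C1 + x^2)


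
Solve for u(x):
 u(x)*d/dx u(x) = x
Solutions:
 u(x) = -sqrt(C1 + x^2)
 u(x) = sqrt(C1 + x^2)


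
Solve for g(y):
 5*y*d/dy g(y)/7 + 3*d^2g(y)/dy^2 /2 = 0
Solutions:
 g(y) = C1 + C2*erf(sqrt(105)*y/21)


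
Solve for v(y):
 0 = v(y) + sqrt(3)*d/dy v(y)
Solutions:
 v(y) = C1*exp(-sqrt(3)*y/3)


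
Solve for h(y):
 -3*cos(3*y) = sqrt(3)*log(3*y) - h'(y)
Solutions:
 h(y) = C1 + sqrt(3)*y*(log(y) - 1) + sqrt(3)*y*log(3) + sin(3*y)


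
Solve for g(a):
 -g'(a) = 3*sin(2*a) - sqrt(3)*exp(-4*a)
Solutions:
 g(a) = C1 + 3*cos(2*a)/2 - sqrt(3)*exp(-4*a)/4


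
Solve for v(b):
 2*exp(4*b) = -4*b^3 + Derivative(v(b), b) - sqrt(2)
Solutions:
 v(b) = C1 + b^4 + sqrt(2)*b + exp(4*b)/2


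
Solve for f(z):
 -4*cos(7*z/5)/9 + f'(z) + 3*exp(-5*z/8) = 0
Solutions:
 f(z) = C1 + 20*sin(7*z/5)/63 + 24*exp(-5*z/8)/5


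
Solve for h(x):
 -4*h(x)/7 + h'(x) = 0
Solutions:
 h(x) = C1*exp(4*x/7)


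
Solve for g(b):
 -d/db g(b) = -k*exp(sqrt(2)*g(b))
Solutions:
 g(b) = sqrt(2)*(2*log(-1/(C1 + b*k)) - log(2))/4


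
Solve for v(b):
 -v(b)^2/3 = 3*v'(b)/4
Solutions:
 v(b) = 9/(C1 + 4*b)


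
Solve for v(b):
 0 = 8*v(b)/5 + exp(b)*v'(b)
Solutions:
 v(b) = C1*exp(8*exp(-b)/5)


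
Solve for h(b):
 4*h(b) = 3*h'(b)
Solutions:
 h(b) = C1*exp(4*b/3)


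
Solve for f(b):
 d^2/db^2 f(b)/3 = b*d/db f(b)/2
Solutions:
 f(b) = C1 + C2*erfi(sqrt(3)*b/2)


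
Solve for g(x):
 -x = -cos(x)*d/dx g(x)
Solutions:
 g(x) = C1 + Integral(x/cos(x), x)


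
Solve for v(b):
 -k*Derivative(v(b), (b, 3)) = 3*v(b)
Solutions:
 v(b) = C1*exp(3^(1/3)*b*(-1/k)^(1/3)) + C2*exp(b*(-1/k)^(1/3)*(-3^(1/3) + 3^(5/6)*I)/2) + C3*exp(-b*(-1/k)^(1/3)*(3^(1/3) + 3^(5/6)*I)/2)


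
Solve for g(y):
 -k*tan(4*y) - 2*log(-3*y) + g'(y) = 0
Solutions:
 g(y) = C1 - k*log(cos(4*y))/4 + 2*y*log(-y) - 2*y + 2*y*log(3)


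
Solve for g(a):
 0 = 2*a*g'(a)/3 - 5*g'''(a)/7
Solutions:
 g(a) = C1 + Integral(C2*airyai(14^(1/3)*15^(2/3)*a/15) + C3*airybi(14^(1/3)*15^(2/3)*a/15), a)


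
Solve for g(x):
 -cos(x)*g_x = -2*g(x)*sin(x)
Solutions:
 g(x) = C1/cos(x)^2


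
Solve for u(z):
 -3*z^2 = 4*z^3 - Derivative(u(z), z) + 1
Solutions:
 u(z) = C1 + z^4 + z^3 + z


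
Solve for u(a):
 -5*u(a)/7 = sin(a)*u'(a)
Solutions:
 u(a) = C1*(cos(a) + 1)^(5/14)/(cos(a) - 1)^(5/14)


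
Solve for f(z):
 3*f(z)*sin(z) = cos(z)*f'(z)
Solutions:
 f(z) = C1/cos(z)^3


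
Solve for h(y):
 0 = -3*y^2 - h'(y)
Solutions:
 h(y) = C1 - y^3


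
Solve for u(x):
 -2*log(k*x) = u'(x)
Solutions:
 u(x) = C1 - 2*x*log(k*x) + 2*x


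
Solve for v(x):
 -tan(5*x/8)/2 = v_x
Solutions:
 v(x) = C1 + 4*log(cos(5*x/8))/5


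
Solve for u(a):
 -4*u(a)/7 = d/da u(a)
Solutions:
 u(a) = C1*exp(-4*a/7)


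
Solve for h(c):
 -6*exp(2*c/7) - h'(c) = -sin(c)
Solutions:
 h(c) = C1 - 21*exp(2*c/7) - cos(c)


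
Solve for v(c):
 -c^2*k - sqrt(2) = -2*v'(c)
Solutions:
 v(c) = C1 + c^3*k/6 + sqrt(2)*c/2


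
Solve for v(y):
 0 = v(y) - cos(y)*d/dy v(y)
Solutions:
 v(y) = C1*sqrt(sin(y) + 1)/sqrt(sin(y) - 1)


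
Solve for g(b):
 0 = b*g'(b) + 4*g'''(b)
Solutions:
 g(b) = C1 + Integral(C2*airyai(-2^(1/3)*b/2) + C3*airybi(-2^(1/3)*b/2), b)


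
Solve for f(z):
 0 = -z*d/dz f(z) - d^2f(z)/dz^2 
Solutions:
 f(z) = C1 + C2*erf(sqrt(2)*z/2)


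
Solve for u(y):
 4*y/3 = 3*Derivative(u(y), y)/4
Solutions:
 u(y) = C1 + 8*y^2/9


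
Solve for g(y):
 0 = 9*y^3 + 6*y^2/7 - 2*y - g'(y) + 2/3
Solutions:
 g(y) = C1 + 9*y^4/4 + 2*y^3/7 - y^2 + 2*y/3


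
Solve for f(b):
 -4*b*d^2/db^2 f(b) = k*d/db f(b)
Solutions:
 f(b) = C1 + b^(1 - re(k)/4)*(C2*sin(log(b)*Abs(im(k))/4) + C3*cos(log(b)*im(k)/4))


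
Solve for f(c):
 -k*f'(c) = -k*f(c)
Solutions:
 f(c) = C1*exp(c)


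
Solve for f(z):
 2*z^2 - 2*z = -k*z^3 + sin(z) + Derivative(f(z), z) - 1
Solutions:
 f(z) = C1 + k*z^4/4 + 2*z^3/3 - z^2 + z + cos(z)


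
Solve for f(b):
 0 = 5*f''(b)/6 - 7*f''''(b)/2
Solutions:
 f(b) = C1 + C2*b + C3*exp(-sqrt(105)*b/21) + C4*exp(sqrt(105)*b/21)


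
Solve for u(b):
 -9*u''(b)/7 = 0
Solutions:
 u(b) = C1 + C2*b


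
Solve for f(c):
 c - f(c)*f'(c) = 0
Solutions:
 f(c) = -sqrt(C1 + c^2)
 f(c) = sqrt(C1 + c^2)


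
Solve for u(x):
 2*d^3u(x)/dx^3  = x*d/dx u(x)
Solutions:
 u(x) = C1 + Integral(C2*airyai(2^(2/3)*x/2) + C3*airybi(2^(2/3)*x/2), x)


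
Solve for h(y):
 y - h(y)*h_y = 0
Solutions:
 h(y) = -sqrt(C1 + y^2)
 h(y) = sqrt(C1 + y^2)


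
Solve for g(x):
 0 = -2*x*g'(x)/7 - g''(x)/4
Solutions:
 g(x) = C1 + C2*erf(2*sqrt(7)*x/7)


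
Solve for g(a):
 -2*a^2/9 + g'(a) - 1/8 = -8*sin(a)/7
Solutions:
 g(a) = C1 + 2*a^3/27 + a/8 + 8*cos(a)/7


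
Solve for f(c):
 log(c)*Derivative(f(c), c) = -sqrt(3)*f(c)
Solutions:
 f(c) = C1*exp(-sqrt(3)*li(c))


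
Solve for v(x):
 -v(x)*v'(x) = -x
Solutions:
 v(x) = -sqrt(C1 + x^2)
 v(x) = sqrt(C1 + x^2)


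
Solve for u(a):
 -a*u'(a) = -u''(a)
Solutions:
 u(a) = C1 + C2*erfi(sqrt(2)*a/2)


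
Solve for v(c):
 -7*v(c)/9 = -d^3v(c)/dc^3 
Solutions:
 v(c) = C3*exp(21^(1/3)*c/3) + (C1*sin(3^(5/6)*7^(1/3)*c/6) + C2*cos(3^(5/6)*7^(1/3)*c/6))*exp(-21^(1/3)*c/6)


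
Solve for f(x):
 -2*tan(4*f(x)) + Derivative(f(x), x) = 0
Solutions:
 f(x) = -asin(C1*exp(8*x))/4 + pi/4
 f(x) = asin(C1*exp(8*x))/4


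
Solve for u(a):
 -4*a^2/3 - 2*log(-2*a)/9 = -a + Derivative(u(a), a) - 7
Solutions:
 u(a) = C1 - 4*a^3/9 + a^2/2 - 2*a*log(-a)/9 + a*(65 - 2*log(2))/9


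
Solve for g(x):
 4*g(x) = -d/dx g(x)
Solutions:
 g(x) = C1*exp(-4*x)


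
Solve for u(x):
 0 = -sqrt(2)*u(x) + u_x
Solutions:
 u(x) = C1*exp(sqrt(2)*x)


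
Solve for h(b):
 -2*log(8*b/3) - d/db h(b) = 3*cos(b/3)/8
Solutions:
 h(b) = C1 - 2*b*log(b) - 6*b*log(2) + 2*b + 2*b*log(3) - 9*sin(b/3)/8


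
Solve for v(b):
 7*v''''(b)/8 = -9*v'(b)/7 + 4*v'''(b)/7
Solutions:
 v(b) = C1 + C2*exp(b*(512*2^(1/3)/(441*sqrt(1701177) + 575251)^(1/3) + 64 + 2^(2/3)*(441*sqrt(1701177) + 575251)^(1/3))/294)*sin(2^(1/3)*sqrt(3)*b*(-2^(1/3)*(441*sqrt(1701177) + 575251)^(1/3) + 512/(441*sqrt(1701177) + 575251)^(1/3))/294) + C3*exp(b*(512*2^(1/3)/(441*sqrt(1701177) + 575251)^(1/3) + 64 + 2^(2/3)*(441*sqrt(1701177) + 575251)^(1/3))/294)*cos(2^(1/3)*sqrt(3)*b*(-2^(1/3)*(441*sqrt(1701177) + 575251)^(1/3) + 512/(441*sqrt(1701177) + 575251)^(1/3))/294) + C4*exp(b*(-2^(2/3)*(441*sqrt(1701177) + 575251)^(1/3) - 512*2^(1/3)/(441*sqrt(1701177) + 575251)^(1/3) + 32)/147)


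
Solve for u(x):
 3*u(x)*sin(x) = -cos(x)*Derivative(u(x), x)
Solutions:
 u(x) = C1*cos(x)^3


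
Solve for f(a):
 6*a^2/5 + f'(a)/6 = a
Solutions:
 f(a) = C1 - 12*a^3/5 + 3*a^2


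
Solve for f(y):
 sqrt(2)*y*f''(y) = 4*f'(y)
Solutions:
 f(y) = C1 + C2*y^(1 + 2*sqrt(2))


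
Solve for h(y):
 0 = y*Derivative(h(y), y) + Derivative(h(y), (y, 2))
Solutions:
 h(y) = C1 + C2*erf(sqrt(2)*y/2)


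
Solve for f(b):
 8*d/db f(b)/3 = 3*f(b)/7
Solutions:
 f(b) = C1*exp(9*b/56)


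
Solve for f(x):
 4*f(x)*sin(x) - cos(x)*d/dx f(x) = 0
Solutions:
 f(x) = C1/cos(x)^4


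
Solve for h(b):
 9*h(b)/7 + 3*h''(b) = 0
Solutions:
 h(b) = C1*sin(sqrt(21)*b/7) + C2*cos(sqrt(21)*b/7)


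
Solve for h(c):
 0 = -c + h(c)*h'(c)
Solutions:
 h(c) = -sqrt(C1 + c^2)
 h(c) = sqrt(C1 + c^2)


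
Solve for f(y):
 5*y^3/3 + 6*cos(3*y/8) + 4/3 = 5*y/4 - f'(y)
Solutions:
 f(y) = C1 - 5*y^4/12 + 5*y^2/8 - 4*y/3 - 16*sin(3*y/8)


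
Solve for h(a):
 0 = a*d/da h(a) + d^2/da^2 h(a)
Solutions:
 h(a) = C1 + C2*erf(sqrt(2)*a/2)


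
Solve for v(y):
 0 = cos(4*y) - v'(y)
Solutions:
 v(y) = C1 + sin(4*y)/4


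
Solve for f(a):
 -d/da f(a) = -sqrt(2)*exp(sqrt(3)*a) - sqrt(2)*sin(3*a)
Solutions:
 f(a) = C1 + sqrt(6)*exp(sqrt(3)*a)/3 - sqrt(2)*cos(3*a)/3


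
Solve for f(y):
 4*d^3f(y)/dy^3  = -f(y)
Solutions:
 f(y) = C3*exp(-2^(1/3)*y/2) + (C1*sin(2^(1/3)*sqrt(3)*y/4) + C2*cos(2^(1/3)*sqrt(3)*y/4))*exp(2^(1/3)*y/4)


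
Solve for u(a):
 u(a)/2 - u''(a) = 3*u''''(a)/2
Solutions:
 u(a) = C1*exp(-sqrt(3)*a/3) + C2*exp(sqrt(3)*a/3) + C3*sin(a) + C4*cos(a)


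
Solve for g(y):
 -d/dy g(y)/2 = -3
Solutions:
 g(y) = C1 + 6*y


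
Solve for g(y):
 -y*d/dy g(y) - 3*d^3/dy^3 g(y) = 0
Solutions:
 g(y) = C1 + Integral(C2*airyai(-3^(2/3)*y/3) + C3*airybi(-3^(2/3)*y/3), y)


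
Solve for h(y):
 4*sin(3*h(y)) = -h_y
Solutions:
 h(y) = -acos((-C1 - exp(24*y))/(C1 - exp(24*y)))/3 + 2*pi/3
 h(y) = acos((-C1 - exp(24*y))/(C1 - exp(24*y)))/3


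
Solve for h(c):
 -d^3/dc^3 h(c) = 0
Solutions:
 h(c) = C1 + C2*c + C3*c^2


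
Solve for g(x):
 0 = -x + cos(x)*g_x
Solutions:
 g(x) = C1 + Integral(x/cos(x), x)


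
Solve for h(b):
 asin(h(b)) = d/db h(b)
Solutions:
 Integral(1/asin(_y), (_y, h(b))) = C1 + b


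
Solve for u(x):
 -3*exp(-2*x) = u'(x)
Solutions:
 u(x) = C1 + 3*exp(-2*x)/2


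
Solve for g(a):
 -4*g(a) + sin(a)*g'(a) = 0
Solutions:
 g(a) = C1*(cos(a)^2 - 2*cos(a) + 1)/(cos(a)^2 + 2*cos(a) + 1)


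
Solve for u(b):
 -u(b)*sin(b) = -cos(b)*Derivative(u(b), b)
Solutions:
 u(b) = C1/cos(b)


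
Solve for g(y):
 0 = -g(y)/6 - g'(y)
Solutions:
 g(y) = C1*exp(-y/6)


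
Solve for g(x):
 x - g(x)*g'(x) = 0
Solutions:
 g(x) = -sqrt(C1 + x^2)
 g(x) = sqrt(C1 + x^2)


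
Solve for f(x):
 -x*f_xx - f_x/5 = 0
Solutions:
 f(x) = C1 + C2*x^(4/5)


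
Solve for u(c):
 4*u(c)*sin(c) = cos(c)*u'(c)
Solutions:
 u(c) = C1/cos(c)^4


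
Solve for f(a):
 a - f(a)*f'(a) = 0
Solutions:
 f(a) = -sqrt(C1 + a^2)
 f(a) = sqrt(C1 + a^2)


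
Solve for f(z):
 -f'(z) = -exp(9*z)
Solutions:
 f(z) = C1 + exp(9*z)/9


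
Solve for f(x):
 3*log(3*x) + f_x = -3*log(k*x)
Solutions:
 f(x) = C1 + 3*x*(-log(k) - log(3) + 2) - 6*x*log(x)


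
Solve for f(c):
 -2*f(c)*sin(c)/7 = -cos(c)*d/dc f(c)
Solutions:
 f(c) = C1/cos(c)^(2/7)


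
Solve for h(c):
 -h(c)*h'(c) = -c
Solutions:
 h(c) = -sqrt(C1 + c^2)
 h(c) = sqrt(C1 + c^2)


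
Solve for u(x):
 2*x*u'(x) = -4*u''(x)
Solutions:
 u(x) = C1 + C2*erf(x/2)


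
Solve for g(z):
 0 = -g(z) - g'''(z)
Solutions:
 g(z) = C3*exp(-z) + (C1*sin(sqrt(3)*z/2) + C2*cos(sqrt(3)*z/2))*exp(z/2)


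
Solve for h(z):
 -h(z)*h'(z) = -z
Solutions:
 h(z) = -sqrt(C1 + z^2)
 h(z) = sqrt(C1 + z^2)


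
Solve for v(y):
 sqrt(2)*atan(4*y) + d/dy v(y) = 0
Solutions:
 v(y) = C1 - sqrt(2)*(y*atan(4*y) - log(16*y^2 + 1)/8)


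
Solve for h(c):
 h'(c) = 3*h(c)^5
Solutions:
 h(c) = -(-1/(C1 + 12*c))^(1/4)
 h(c) = (-1/(C1 + 12*c))^(1/4)
 h(c) = -I*(-1/(C1 + 12*c))^(1/4)
 h(c) = I*(-1/(C1 + 12*c))^(1/4)


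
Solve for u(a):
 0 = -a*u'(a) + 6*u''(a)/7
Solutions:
 u(a) = C1 + C2*erfi(sqrt(21)*a/6)


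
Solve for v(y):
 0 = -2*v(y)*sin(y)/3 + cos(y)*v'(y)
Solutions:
 v(y) = C1/cos(y)^(2/3)


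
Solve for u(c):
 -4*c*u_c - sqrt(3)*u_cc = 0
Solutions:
 u(c) = C1 + C2*erf(sqrt(2)*3^(3/4)*c/3)


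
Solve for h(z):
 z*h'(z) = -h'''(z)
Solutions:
 h(z) = C1 + Integral(C2*airyai(-z) + C3*airybi(-z), z)


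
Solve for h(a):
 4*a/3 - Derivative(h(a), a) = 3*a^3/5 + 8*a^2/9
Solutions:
 h(a) = C1 - 3*a^4/20 - 8*a^3/27 + 2*a^2/3


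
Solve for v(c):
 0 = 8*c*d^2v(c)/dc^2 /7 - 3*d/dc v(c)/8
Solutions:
 v(c) = C1 + C2*c^(85/64)


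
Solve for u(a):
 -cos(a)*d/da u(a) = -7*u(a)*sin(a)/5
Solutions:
 u(a) = C1/cos(a)^(7/5)


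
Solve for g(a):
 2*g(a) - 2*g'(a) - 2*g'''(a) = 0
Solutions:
 g(a) = C1*exp(-a*(-2*18^(1/3)/(9 + sqrt(93))^(1/3) + 12^(1/3)*(9 + sqrt(93))^(1/3))/12)*sin(2^(1/3)*3^(1/6)*a*(6/(9 + sqrt(93))^(1/3) + 2^(1/3)*3^(2/3)*(9 + sqrt(93))^(1/3))/12) + C2*exp(-a*(-2*18^(1/3)/(9 + sqrt(93))^(1/3) + 12^(1/3)*(9 + sqrt(93))^(1/3))/12)*cos(2^(1/3)*3^(1/6)*a*(6/(9 + sqrt(93))^(1/3) + 2^(1/3)*3^(2/3)*(9 + sqrt(93))^(1/3))/12) + C3*exp(a*(-2*18^(1/3)/(9 + sqrt(93))^(1/3) + 12^(1/3)*(9 + sqrt(93))^(1/3))/6)


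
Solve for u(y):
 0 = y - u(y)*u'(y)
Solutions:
 u(y) = -sqrt(C1 + y^2)
 u(y) = sqrt(C1 + y^2)


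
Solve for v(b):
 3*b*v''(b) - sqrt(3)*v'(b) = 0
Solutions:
 v(b) = C1 + C2*b^(sqrt(3)/3 + 1)


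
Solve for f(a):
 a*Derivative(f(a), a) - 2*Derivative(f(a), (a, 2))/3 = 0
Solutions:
 f(a) = C1 + C2*erfi(sqrt(3)*a/2)


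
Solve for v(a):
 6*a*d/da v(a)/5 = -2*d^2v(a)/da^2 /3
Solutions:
 v(a) = C1 + C2*erf(3*sqrt(10)*a/10)


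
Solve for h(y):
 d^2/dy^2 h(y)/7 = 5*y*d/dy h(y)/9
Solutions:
 h(y) = C1 + C2*erfi(sqrt(70)*y/6)


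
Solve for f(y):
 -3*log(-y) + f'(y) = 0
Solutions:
 f(y) = C1 + 3*y*log(-y) - 3*y


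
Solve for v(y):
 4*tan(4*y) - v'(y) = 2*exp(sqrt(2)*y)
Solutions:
 v(y) = C1 - sqrt(2)*exp(sqrt(2)*y) - log(cos(4*y))


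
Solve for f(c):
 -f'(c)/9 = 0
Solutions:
 f(c) = C1


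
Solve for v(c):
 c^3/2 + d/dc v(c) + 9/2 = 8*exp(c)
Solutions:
 v(c) = C1 - c^4/8 - 9*c/2 + 8*exp(c)


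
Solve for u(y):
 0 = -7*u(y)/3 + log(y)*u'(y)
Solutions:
 u(y) = C1*exp(7*li(y)/3)


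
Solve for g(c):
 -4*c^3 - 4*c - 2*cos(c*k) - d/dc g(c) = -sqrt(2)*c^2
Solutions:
 g(c) = C1 - c^4 + sqrt(2)*c^3/3 - 2*c^2 - 2*sin(c*k)/k


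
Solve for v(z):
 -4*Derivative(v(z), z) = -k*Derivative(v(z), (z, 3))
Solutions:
 v(z) = C1 + C2*exp(-2*z*sqrt(1/k)) + C3*exp(2*z*sqrt(1/k))


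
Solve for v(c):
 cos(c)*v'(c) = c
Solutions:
 v(c) = C1 + Integral(c/cos(c), c)


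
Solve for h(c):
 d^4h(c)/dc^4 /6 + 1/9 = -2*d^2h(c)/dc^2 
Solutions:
 h(c) = C1 + C2*c + C3*sin(2*sqrt(3)*c) + C4*cos(2*sqrt(3)*c) - c^2/36


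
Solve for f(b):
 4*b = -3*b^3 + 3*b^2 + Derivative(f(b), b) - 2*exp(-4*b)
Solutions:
 f(b) = C1 + 3*b^4/4 - b^3 + 2*b^2 - exp(-4*b)/2


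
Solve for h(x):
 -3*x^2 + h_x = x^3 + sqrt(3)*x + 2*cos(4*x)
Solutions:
 h(x) = C1 + x^4/4 + x^3 + sqrt(3)*x^2/2 + sin(4*x)/2


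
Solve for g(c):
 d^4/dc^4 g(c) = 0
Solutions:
 g(c) = C1 + C2*c + C3*c^2 + C4*c^3


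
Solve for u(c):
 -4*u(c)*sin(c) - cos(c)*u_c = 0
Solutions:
 u(c) = C1*cos(c)^4


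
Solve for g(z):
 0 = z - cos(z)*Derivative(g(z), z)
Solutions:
 g(z) = C1 + Integral(z/cos(z), z)


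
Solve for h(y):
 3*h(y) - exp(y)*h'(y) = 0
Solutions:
 h(y) = C1*exp(-3*exp(-y))


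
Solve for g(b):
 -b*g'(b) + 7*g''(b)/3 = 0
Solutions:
 g(b) = C1 + C2*erfi(sqrt(42)*b/14)


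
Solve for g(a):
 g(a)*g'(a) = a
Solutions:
 g(a) = -sqrt(C1 + a^2)
 g(a) = sqrt(C1 + a^2)


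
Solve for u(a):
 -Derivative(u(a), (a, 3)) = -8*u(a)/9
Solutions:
 u(a) = C3*exp(2*3^(1/3)*a/3) + (C1*sin(3^(5/6)*a/3) + C2*cos(3^(5/6)*a/3))*exp(-3^(1/3)*a/3)


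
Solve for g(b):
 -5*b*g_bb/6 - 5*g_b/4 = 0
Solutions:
 g(b) = C1 + C2/sqrt(b)


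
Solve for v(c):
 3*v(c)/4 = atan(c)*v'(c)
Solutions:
 v(c) = C1*exp(3*Integral(1/atan(c), c)/4)


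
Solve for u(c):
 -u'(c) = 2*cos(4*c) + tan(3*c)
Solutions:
 u(c) = C1 + log(cos(3*c))/3 - sin(4*c)/2


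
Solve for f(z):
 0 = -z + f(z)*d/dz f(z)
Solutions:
 f(z) = -sqrt(C1 + z^2)
 f(z) = sqrt(C1 + z^2)


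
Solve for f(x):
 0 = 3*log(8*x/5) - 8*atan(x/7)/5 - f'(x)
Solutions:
 f(x) = C1 + 3*x*log(x) - 8*x*atan(x/7)/5 - 3*x*log(5) - 3*x + 9*x*log(2) + 28*log(x^2 + 49)/5


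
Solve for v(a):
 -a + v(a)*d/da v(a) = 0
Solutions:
 v(a) = -sqrt(C1 + a^2)
 v(a) = sqrt(C1 + a^2)


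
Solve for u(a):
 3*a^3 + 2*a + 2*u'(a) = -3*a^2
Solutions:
 u(a) = C1 - 3*a^4/8 - a^3/2 - a^2/2


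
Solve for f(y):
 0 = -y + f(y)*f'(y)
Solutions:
 f(y) = -sqrt(C1 + y^2)
 f(y) = sqrt(C1 + y^2)


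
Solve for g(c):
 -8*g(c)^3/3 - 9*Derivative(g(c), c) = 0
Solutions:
 g(c) = -3*sqrt(6)*sqrt(-1/(C1 - 8*c))/2
 g(c) = 3*sqrt(6)*sqrt(-1/(C1 - 8*c))/2


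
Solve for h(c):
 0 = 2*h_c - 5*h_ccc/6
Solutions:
 h(c) = C1 + C2*exp(-2*sqrt(15)*c/5) + C3*exp(2*sqrt(15)*c/5)


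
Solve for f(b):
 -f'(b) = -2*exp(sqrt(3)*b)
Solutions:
 f(b) = C1 + 2*sqrt(3)*exp(sqrt(3)*b)/3


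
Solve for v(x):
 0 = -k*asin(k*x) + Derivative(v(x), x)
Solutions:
 v(x) = C1 + k*Piecewise((x*asin(k*x) + sqrt(-k^2*x^2 + 1)/k, Ne(k, 0)), (0, True))
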